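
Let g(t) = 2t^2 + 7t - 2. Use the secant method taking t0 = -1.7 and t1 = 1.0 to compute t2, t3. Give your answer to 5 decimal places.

g(-1.7) = -8.1200000, g(1.0) = 7.0000000
t2 = 1.0000000 − 7.0000000·(1.0000000 − (-1.7000000)) / (7.0000000 − (-8.1200000)) = 1.0000000 − (18.9000000)/(15.1200000) = -0.2500000
g(-0.2500000) = -3.6250000
t3 = -0.2500000 − (-3.6250000)·(-0.2500000 − 1.0000000) / (-3.6250000 − 7.0000000) = -0.2500000 − (4.5312500)/(-10.6250000) = 0.1764706

-0.25000, 0.17647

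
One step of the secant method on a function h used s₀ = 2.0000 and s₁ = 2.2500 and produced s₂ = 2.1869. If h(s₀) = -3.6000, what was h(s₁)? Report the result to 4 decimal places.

The secant line through (2.0000, -3.6000) and (2.2500, h(s₁)) crosses zero at s₂ = 2.1869.
So (2.0000, -3.6000), (2.2500, h(s₁)), (2.1869, 0) are collinear:
h(s₁) = -3.6000 · (2.2500 − 2.1869) / (2.0000 − 2.1869) = -3.6000 · (0.063100)/(-0.186900) = 1.215409

1.2154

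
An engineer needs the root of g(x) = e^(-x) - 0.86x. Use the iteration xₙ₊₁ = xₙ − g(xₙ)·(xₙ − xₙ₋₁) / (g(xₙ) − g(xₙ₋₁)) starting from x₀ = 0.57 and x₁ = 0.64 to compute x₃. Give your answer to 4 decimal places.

0.6234

g(0.57) = 0.075325, g(0.64) = -0.023108
x₂ = 0.640000 − (-0.023108)·(0.640000 − 0.570000) / (-0.023108 − 0.075325) = 0.640000 − (-0.001618)/(-0.098433) = 0.623567
g(0.623567) = -0.000239
x₃ = 0.623567 − (-0.000239)·(0.623567 − 0.640000) / (-0.000239 − (-0.023108)) = 0.623567 − (0.000004)/(0.022869) = 0.623396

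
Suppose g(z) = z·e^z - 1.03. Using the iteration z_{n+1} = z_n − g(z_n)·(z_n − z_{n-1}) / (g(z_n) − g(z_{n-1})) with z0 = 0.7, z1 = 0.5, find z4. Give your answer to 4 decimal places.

0.5779

g(0.7) = 0.379627, g(0.5) = -0.205639
z2 = 0.500000 − (-0.205639)·(0.500000 − 0.700000) / (-0.205639 − 0.379627) = 0.500000 − (0.041128)/(-0.585266) = 0.570272
g(0.570272) = -0.021332
z3 = 0.570272 − (-0.021332)·(0.570272 − 0.500000) / (-0.021332 − (-0.205639)) = 0.570272 − (-0.001499)/(0.184307) = 0.578406
g(0.578406) = 0.001409
z4 = 0.578406 − 0.001409·(0.578406 − 0.570272) / (0.001409 − (-0.021332)) = 0.578406 − (0.000011)/(0.022741) = 0.577902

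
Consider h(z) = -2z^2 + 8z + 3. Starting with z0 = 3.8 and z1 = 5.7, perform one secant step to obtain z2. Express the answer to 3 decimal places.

h(3.8) = 4.52000, h(5.7) = -16.38000
z2 = 5.70000 − (-16.38000)·(5.70000 − 3.80000) / (-16.38000 − 4.52000) = 5.70000 − (-31.12200)/(-20.90000) = 4.21091

4.211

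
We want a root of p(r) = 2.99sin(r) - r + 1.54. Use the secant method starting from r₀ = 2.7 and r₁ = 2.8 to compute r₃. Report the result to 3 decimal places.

2.732

p(2.7) = 0.11787, p(2.8) = -0.25839
r₂ = 2.80000 − (-0.25839)·(2.80000 − 2.70000) / (-0.25839 − 0.11787) = 2.80000 − (-0.02584)/(-0.37625) = 2.73133
p(2.73133) = 0.00125
r₃ = 2.73133 − 0.00125·(2.73133 − 2.80000) / (0.00125 − (-0.25839)) = 2.73133 − (-0.00009)/(0.25963) = 2.73166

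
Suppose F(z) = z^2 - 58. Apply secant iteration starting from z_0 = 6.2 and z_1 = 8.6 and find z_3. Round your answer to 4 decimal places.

F(6.2) = -19.560000, F(8.6) = 15.960000
z_2 = 8.600000 − 15.960000·(8.600000 − 6.200000) / (15.960000 − (-19.560000)) = 8.600000 − (38.304000)/(35.520000) = 7.521622
F(7.521622) = -1.425208
z_3 = 7.521622 − (-1.425208)·(7.521622 − 8.600000) / (-1.425208 − 15.960000) = 7.521622 − (1.536914)/(-17.385208) = 7.610025

7.6100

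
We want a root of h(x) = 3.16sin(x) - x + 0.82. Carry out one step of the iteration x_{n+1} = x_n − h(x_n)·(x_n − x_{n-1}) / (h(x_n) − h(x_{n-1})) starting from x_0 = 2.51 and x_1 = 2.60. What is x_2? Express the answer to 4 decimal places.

h(2.51) = 0.175762, h(2.60) = -0.151016
x_2 = 2.600000 − (-0.151016)·(2.600000 − 2.510000) / (-0.151016 − 0.175762) = 2.600000 − (-0.013591)/(-0.326777) = 2.558408

2.5584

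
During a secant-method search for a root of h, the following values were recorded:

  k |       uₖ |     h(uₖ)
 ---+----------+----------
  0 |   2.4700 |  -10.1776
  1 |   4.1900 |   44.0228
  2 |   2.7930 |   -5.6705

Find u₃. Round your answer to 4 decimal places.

u₃ = 2.7930 − (-5.6705)·(2.7930 − 4.1900) / (-5.6705 − 44.0228)
   = 2.7930 − (7.921689)/(-49.693300) = 2.952412

2.9524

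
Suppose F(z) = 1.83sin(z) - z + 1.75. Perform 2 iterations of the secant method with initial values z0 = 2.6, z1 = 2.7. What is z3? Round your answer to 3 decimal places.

2.636

F(2.6) = 0.09337, F(2.7) = -0.16789
z2 = 2.70000 − (-0.16789)·(2.70000 − 2.60000) / (-0.16789 − 0.09337) = 2.70000 − (-0.01679)/(-0.26126) = 2.63574
F(2.63574) = 0.00100
z3 = 2.63574 − 0.00100·(2.63574 − 2.70000) / (0.00100 − (-0.16789)) = 2.63574 − (-0.00006)/(0.16890) = 2.63612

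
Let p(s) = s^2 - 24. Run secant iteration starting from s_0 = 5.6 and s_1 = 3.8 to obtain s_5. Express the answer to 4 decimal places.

4.8990

p(5.6) = 7.360000, p(3.8) = -9.560000
s_2 = 3.800000 − (-9.560000)·(3.800000 − 5.600000) / (-9.560000 − 7.360000) = 3.800000 − (17.208000)/(-16.920000) = 4.817021
p(4.817021) = -0.796306
s_3 = 4.817021 − (-0.796306)·(4.817021 − 3.800000) / (-0.796306 − (-9.560000)) = 4.817021 − (-0.809860)/(8.763694) = 4.909432
p(4.909432) = 0.102524
s_4 = 4.909432 − 0.102524·(4.909432 − 4.817021) / (0.102524 − (-0.796306)) = 4.909432 − (0.009474)/(0.898830) = 4.898891
p(4.898891) = -0.000863
s_5 = 4.898891 − (-0.000863)·(4.898891 − 4.909432) / (-0.000863 − 0.102524) = 4.898891 − (0.000009)/(-0.103387) = 4.898979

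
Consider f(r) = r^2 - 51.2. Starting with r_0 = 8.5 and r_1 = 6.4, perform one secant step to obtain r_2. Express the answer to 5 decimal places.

f(8.5) = 21.0500000, f(6.4) = -10.2400000
r_2 = 6.4000000 − (-10.2400000)·(6.4000000 − 8.5000000) / (-10.2400000 − 21.0500000) = 6.4000000 − (21.5040000)/(-31.2900000) = 7.0872483

7.08725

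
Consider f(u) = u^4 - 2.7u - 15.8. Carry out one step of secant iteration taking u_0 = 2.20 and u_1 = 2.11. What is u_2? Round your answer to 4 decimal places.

2.1549

f(2.20) = 1.685600, f(2.11) = -1.675806
u_2 = 2.110000 − (-1.675806)·(2.110000 − 2.200000) / (-1.675806 − 1.685600) = 2.110000 − (0.150823)/(-3.361406) = 2.154869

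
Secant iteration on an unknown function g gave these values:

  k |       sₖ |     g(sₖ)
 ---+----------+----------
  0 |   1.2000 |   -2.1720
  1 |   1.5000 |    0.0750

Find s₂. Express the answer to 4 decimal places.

1.4900

s₂ = 1.5000 − 0.0750·(1.5000 − 1.2000) / (0.0750 − (-2.1720))
   = 1.5000 − (0.022500)/(2.247000) = 1.489987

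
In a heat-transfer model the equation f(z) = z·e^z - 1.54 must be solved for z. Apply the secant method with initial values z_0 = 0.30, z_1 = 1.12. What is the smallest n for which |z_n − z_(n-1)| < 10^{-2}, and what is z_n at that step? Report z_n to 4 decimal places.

f(0.30) = -1.135042, f(1.12) = 1.892637
z_2 = 1.120000 − 1.892637·(0.820000)/(3.027679) = 0.607409;  |Δ| = 0.512591
f(0.607409) = -0.424999
z_3 = 0.607409 − (-0.424999)·(-0.512591)/(-2.317636) = 0.701406;  |Δ| = 0.093997
f(0.701406) = -0.125556
z_4 = 0.701406 − (-0.125556)·(0.093997)/(0.299444) = 0.740818;  |Δ| = 0.039413
f(0.740818) = 0.013978
z_5 = 0.740818 − 0.013978·(0.039413)/(0.139534) = 0.736870;  |Δ| = 0.003948
|z_5 − z_4| = 0.003948 < 10^{-2}

n = 5, z_n = 0.7369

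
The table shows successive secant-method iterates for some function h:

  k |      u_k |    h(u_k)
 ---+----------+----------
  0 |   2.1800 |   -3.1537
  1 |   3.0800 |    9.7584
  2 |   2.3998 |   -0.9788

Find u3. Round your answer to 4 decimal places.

u3 = 2.3998 − (-0.9788)·(2.3998 − 3.0800) / (-0.9788 − 9.7584)
   = 2.3998 − (0.665780)/(-10.737200) = 2.461807

2.4618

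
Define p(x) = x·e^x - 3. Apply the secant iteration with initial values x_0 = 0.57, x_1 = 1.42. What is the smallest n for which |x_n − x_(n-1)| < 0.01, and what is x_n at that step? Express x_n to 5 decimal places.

n = 5, x_n = 1.04982

p(0.57) = -1.9920878, p(1.42) = 2.8747110
x_2 = 1.4200000 − 2.8747110·(0.8500000)/(4.8667988) = 0.9179237;  |Δ| = 0.5020763
p(0.9179237) = -0.7014404
x_3 = 0.9179237 − (-0.7014404)·(-0.5020763)/(-3.5761514) = 1.0164029;  |Δ| = 0.0984792
p(1.0164029) = -0.1914376
x_4 = 1.0164029 − (-0.1914376)·(0.0984792)/(0.5100028) = 1.0533686;  |Δ| = 0.0369657
p(1.0533686) = 0.0203173
x_5 = 1.0533686 − 0.0203173·(0.0369657)/(0.2117550) = 1.0498219;  |Δ| = 0.0035468
|x_5 − x_4| = 0.0035468 < 0.01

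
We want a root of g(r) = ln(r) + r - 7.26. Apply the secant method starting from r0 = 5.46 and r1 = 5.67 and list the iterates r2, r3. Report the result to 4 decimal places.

g(5.46) = -0.102551, g(5.67) = 0.145189
r2 = 5.670000 − 0.145189·(5.670000 − 5.460000) / (0.145189 − (-0.102551)) = 5.670000 − (0.030490)/(0.247740) = 5.546929
g(5.546929) = 0.000173
r3 = 5.546929 − 0.000173·(5.546929 − 5.670000) / (0.000173 − 0.145189) = 5.546929 − (-0.000021)/(-0.145016) = 5.546782

5.5469, 5.5468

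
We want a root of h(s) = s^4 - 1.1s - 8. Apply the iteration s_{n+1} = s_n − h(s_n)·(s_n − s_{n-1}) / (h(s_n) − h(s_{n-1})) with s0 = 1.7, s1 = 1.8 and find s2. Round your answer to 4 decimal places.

1.7746

h(1.7) = -1.517900, h(1.8) = 0.517600
s2 = 1.800000 − 0.517600·(1.800000 − 1.700000) / (0.517600 − (-1.517900)) = 1.800000 − (0.051760)/(2.035500) = 1.774571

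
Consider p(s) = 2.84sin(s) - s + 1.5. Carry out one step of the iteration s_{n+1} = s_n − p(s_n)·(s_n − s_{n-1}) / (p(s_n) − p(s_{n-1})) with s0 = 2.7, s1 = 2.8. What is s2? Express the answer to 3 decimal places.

p(2.7) = 0.01376, p(2.8) = -0.34863
s2 = 2.80000 − (-0.34863)·(2.80000 − 2.70000) / (-0.34863 − 0.01376) = 2.80000 − (-0.03486)/(-0.36239) = 2.70380

2.704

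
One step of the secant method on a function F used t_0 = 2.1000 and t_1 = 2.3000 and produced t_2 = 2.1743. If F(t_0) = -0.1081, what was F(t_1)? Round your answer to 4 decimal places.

The secant line through (2.1000, -0.1081) and (2.3000, F(t_1)) crosses zero at t_2 = 2.1743.
So (2.1000, -0.1081), (2.3000, F(t_1)), (2.1743, 0) are collinear:
F(t_1) = -0.1081 · (2.3000 − 2.1743) / (2.1000 − 2.1743) = -0.1081 · (0.125700)/(-0.074300) = 0.182883

0.1829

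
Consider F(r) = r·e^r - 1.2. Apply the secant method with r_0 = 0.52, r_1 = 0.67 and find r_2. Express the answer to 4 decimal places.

0.6323

F(0.52) = -0.325346, F(0.67) = 0.109339
r_2 = 0.670000 − 0.109339·(0.670000 − 0.520000) / (0.109339 − (-0.325346)) = 0.670000 − (0.016401)/(0.434685) = 0.632270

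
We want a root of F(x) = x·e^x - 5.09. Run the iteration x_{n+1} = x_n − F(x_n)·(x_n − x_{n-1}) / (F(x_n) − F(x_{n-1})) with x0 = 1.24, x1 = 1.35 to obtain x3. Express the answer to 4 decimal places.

F(1.24) = -0.805039, F(1.35) = 0.117524
x2 = 1.350000 − 0.117524·(1.350000 − 1.240000) / (0.117524 − (-0.805039)) = 1.350000 − (0.012928)/(0.922564) = 1.335987
F(1.335987) = -0.008240
x3 = 1.335987 − (-0.008240)·(1.335987 − 1.350000) / (-0.008240 − 0.117524) = 1.335987 − (0.000115)/(-0.125764) = 1.336905

1.3369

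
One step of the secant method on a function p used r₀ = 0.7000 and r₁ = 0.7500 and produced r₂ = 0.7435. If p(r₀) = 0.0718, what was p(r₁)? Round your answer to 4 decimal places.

-0.0107

The secant line through (0.7000, 0.0718) and (0.7500, p(r₁)) crosses zero at r₂ = 0.7435.
So (0.7000, 0.0718), (0.7500, p(r₁)), (0.7435, 0) are collinear:
p(r₁) = 0.0718 · (0.7500 − 0.7435) / (0.7000 − 0.7435) = 0.0718 · (0.006500)/(-0.043500) = -0.010729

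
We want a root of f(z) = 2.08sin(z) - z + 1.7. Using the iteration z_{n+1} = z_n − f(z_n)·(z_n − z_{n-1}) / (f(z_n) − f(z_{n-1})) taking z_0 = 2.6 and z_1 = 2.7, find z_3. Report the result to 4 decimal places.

f(2.6) = 0.172243, f(2.7) = -0.111050
z_2 = 2.700000 − (-0.111050)·(2.700000 − 2.600000) / (-0.111050 − 0.172243) = 2.700000 − (-0.011105)/(-0.283293) = 2.660800
f(2.660800) = 0.001162
z_3 = 2.660800 − 0.001162·(2.660800 − 2.700000) / (0.001162 − (-0.111050)) = 2.660800 − (-0.000046)/(0.112212) = 2.661206

2.6612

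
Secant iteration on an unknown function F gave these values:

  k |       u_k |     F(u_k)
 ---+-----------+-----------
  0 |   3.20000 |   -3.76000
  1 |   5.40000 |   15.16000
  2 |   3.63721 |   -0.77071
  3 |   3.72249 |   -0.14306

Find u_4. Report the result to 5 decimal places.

3.74193

u_4 = 3.72249 − (-0.14306)·(3.72249 − 3.63721) / (-0.14306 − (-0.77071))
   = 3.72249 − (-0.0122002)/(0.6276500) = 3.7419278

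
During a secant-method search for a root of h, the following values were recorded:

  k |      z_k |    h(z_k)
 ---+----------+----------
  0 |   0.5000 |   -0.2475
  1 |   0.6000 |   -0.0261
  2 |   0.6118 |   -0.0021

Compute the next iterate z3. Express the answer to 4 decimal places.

0.6128

z3 = 0.6118 − (-0.0021)·(0.6118 − 0.6000) / (-0.0021 − (-0.0261))
   = 0.6118 − (-0.000025)/(0.024000) = 0.612833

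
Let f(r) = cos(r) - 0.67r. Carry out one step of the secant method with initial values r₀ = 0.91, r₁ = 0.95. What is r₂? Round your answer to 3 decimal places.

0.913

f(0.91) = 0.00405, f(0.95) = -0.05482
r₂ = 0.95000 − (-0.05482)·(0.95000 − 0.91000) / (-0.05482 − 0.00405) = 0.95000 − (-0.00219)/(-0.05886) = 0.91275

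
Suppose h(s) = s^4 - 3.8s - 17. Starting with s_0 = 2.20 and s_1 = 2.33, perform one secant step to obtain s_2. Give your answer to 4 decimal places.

2.2453

h(2.20) = -1.934400, h(2.33) = 3.618955
s_2 = 2.330000 − 3.618955·(2.330000 − 2.200000) / (3.618955 − (-1.934400)) = 2.330000 − (0.470464)/(5.553355) = 2.245283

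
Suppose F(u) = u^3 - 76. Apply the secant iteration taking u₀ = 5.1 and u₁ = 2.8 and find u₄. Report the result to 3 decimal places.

4.225

F(5.1) = 56.65100, F(2.8) = -54.04800
u₂ = 2.80000 − (-54.04800)·(2.80000 − 5.10000) / (-54.04800 − 56.65100) = 2.80000 − (124.31040)/(-110.69900) = 3.92296
F(3.92296) = -15.62722
u₃ = 3.92296 − (-15.62722)·(3.92296 − 2.80000) / (-15.62722 − (-54.04800)) = 3.92296 − (-17.54872)/(38.42078) = 4.37971
F(4.37971) = 8.01095
u₄ = 4.37971 − 8.01095·(4.37971 − 3.92296) / (8.01095 − (-15.62722)) = 4.37971 − (3.65900)/(23.63816) = 4.22492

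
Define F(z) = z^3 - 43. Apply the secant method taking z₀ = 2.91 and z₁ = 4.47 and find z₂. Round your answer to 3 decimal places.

3.353

F(2.91) = -18.35783, F(4.47) = 46.31462
z₂ = 4.47000 − 46.31462·(4.47000 − 2.91000) / (46.31462 − (-18.35783)) = 4.47000 − (72.25081)/(64.67245) = 3.35282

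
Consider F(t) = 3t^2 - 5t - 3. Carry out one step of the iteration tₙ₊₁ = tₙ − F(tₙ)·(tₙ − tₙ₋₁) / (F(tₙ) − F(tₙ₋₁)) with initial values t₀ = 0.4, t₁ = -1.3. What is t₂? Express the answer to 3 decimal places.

-0.187

F(0.4) = -4.52000, F(-1.3) = 8.57000
t₂ = -1.30000 − 8.57000·(-1.30000 − 0.40000) / (8.57000 − (-4.52000)) = -1.30000 − (-14.56900)/(13.09000) = -0.18701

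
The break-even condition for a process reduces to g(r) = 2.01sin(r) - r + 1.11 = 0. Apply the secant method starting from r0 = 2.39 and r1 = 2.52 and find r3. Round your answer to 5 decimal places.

g(2.39) = 0.0924345, g(2.52) = -0.2395154
r2 = 2.5200000 − (-0.2395154)·(2.5200000 − 2.3900000) / (-0.2395154 − 0.0924345) = 2.5200000 − (-0.0311370)/(-0.3319499) = 2.4261997
g(2.4261997) = 0.0021876
r3 = 2.4261997 − 0.0021876·(2.4261997 − 2.5200000) / (0.0021876 − (-0.2395154)) = 2.4261997 − (-0.0002052)/(0.2417030) = 2.4270487

2.42705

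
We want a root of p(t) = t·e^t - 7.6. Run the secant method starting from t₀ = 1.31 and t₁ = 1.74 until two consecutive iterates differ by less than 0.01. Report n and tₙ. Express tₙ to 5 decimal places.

n = 4, tₙ = 1.57440

p(1.31) = -2.7449124, p(1.74) = 2.3133776
t₂ = 1.7400000 − 2.3133776·(0.4300000)/(5.0582900) = 1.5433422;  |Δ| = 0.1966578
p(1.5433422) = -0.3768404
t₃ = 1.5433422 − (-0.3768404)·(-0.1966578)/(-2.6902180) = 1.5708896;  |Δ| = 0.0275474
p(1.5708896) = -0.0425661
t₄ = 1.5708896 − (-0.0425661)·(0.0275474)/(0.3342743) = 1.5743975;  |Δ| = 0.0035079
|t₄ − t₃| = 0.0035079 < 0.01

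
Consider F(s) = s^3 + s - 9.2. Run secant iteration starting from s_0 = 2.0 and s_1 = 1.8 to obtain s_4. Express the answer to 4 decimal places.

1.9366

F(2.0) = 0.800000, F(1.8) = -1.568000
s_2 = 1.800000 − (-1.568000)·(1.800000 − 2.000000) / (-1.568000 − 0.800000) = 1.800000 − (0.313600)/(-2.368000) = 1.932432
F(1.932432) = -0.051295
s_3 = 1.932432 − (-0.051295)·(1.932432 − 1.800000) / (-0.051295 − (-1.568000)) = 1.932432 − (-0.006793)/(1.516705) = 1.936911
F(1.936911) = 0.003476
s_4 = 1.936911 − 0.003476·(1.936911 − 1.932432) / (0.003476 − (-0.051295)) = 1.936911 − (0.000016)/(0.054771) = 1.936627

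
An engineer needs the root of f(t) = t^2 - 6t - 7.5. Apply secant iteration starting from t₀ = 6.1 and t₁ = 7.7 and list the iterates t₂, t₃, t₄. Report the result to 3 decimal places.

6.983, 7.056, 7.062

f(6.1) = -6.89000, f(7.7) = 5.59000
t₂ = 7.70000 − 5.59000·(7.70000 − 6.10000) / (5.59000 − (-6.89000)) = 7.70000 − (8.94400)/(12.48000) = 6.98333
f(6.98333) = -0.63306
t₃ = 6.98333 − (-0.63306)·(6.98333 − 7.70000) / (-0.63306 − 5.59000) = 6.98333 − (0.45369)/(-6.22306) = 7.05624
f(7.05624) = -0.04693
t₄ = 7.05624 − (-0.04693)·(7.05624 − 6.98333) / (-0.04693 − (-0.63306)) = 7.05624 − (-0.00342)/(0.58612) = 7.06208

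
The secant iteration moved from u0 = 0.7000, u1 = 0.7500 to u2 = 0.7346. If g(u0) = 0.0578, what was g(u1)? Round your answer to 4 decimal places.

The secant line through (0.7000, 0.0578) and (0.7500, g(u1)) crosses zero at u2 = 0.7346.
So (0.7000, 0.0578), (0.7500, g(u1)), (0.7346, 0) are collinear:
g(u1) = 0.0578 · (0.7500 − 0.7346) / (0.7000 − 0.7346) = 0.0578 · (0.015400)/(-0.034600) = -0.025726

-0.0257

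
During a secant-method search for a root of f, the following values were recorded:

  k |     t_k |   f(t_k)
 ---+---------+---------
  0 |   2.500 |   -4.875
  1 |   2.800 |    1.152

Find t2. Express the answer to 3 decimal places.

2.743

t2 = 2.800 − 1.152·(2.800 − 2.500) / (1.152 − (-4.875))
   = 2.800 − (0.34560)/(6.02700) = 2.74266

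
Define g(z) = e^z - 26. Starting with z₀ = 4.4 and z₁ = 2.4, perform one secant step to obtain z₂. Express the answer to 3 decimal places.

2.825

g(4.4) = 55.45087, g(2.4) = -14.97682
z₂ = 2.40000 − (-14.97682)·(2.40000 − 4.40000) / (-14.97682 − 55.45087) = 2.40000 − (29.95365)/(-70.42769) = 2.82531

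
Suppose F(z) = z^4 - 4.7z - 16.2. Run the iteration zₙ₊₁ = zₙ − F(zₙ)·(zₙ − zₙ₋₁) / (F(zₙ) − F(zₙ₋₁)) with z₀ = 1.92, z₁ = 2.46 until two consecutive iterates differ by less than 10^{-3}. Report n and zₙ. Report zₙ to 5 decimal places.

F(1.92) = -11.6344550, F(2.46) = 8.8598626
z₂ = 2.4600000 − 8.8598626·(0.5400000)/(20.4943176) = 2.2265535;  |Δ| = 0.2334465
F(2.2265535) = -2.0875920
z₃ = 2.2265535 − (-2.0875920)·(-0.2334465)/(-10.9474545) = 2.2710699;  |Δ| = 0.0445164
F(2.2710699) = -0.2715552
z₄ = 2.2710699 − (-0.2715552)·(0.0445164)/(1.8160368) = 2.2777265;  |Δ| = 0.0066566
F(2.2777265) = 0.0104250
z₅ = 2.2777265 − 0.0104250·(0.0066566)/(0.2819802) = 2.2774804;  |Δ| = 0.0002461
|z₅ − z₄| = 0.0002461 < 10^{-3}

n = 5, zₙ = 2.27748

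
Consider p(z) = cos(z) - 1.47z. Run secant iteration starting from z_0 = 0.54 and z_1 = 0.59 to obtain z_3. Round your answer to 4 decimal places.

p(0.54) = 0.063909, p(0.59) = -0.036359
z_2 = 0.590000 − (-0.036359)·(0.590000 − 0.540000) / (-0.036359 − 0.063909) = 0.590000 − (-0.001818)/(-0.100268) = 0.571869
p(0.571869) = 0.000244
z_3 = 0.571869 − 0.000244·(0.571869 − 0.590000) / (0.000244 − (-0.036359)) = 0.571869 − (-0.000004)/(0.036603) = 0.571990

0.5720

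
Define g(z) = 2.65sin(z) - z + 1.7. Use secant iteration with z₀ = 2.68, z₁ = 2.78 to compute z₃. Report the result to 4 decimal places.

g(2.68) = 0.200243, g(2.78) = -0.142524
z₂ = 2.780000 − (-0.142524)·(2.780000 − 2.680000) / (-0.142524 − 0.200243) = 2.780000 − (-0.014252)/(-0.342767) = 2.738419
g(2.738419) = 0.001279
z₃ = 2.738419 − 0.001279·(2.738419 − 2.780000) / (0.001279 − (-0.142524)) = 2.738419 − (-0.000053)/(0.143804) = 2.738789

2.7388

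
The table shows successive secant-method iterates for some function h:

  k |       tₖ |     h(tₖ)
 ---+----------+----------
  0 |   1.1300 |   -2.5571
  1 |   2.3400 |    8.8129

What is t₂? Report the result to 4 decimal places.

1.4021

t₂ = 2.3400 − 8.8129·(2.3400 − 1.1300) / (8.8129 − (-2.5571))
   = 2.3400 − (10.663609)/(11.370000) = 1.402128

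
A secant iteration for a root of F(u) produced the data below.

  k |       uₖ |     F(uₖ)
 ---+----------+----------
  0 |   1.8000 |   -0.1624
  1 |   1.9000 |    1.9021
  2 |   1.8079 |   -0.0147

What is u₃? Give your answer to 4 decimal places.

u₃ = 1.8079 − (-0.0147)·(1.8079 − 1.9000) / (-0.0147 − 1.9021)
   = 1.8079 − (0.001354)/(-1.916800) = 1.808606

1.8086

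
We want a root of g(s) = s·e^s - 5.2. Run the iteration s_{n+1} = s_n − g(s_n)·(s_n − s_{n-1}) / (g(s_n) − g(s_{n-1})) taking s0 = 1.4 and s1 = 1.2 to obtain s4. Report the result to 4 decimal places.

1.3492

g(1.4) = 0.477280, g(1.2) = -1.215860
s2 = 1.200000 − (-1.215860)·(1.200000 − 1.400000) / (-1.215860 − 0.477280) = 1.200000 − (0.243172)/(-1.693140) = 1.343622
g(1.343622) = -0.050031
s3 = 1.343622 − (-0.050031)·(1.343622 − 1.200000) / (-0.050031 − (-1.215860)) = 1.343622 − (-0.007185)/(1.165829) = 1.349785
g(1.349785) = 0.005579
s4 = 1.349785 − 0.005579·(1.349785 − 1.343622) / (0.005579 − (-0.050031)) = 1.349785 − (0.000034)/(0.055609) = 1.349167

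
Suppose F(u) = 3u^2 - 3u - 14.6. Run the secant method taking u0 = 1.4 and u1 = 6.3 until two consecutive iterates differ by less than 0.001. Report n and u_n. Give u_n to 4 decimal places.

F(1.4) = -12.920000, F(6.3) = 85.570000
u2 = 6.300000 − 85.570000·(4.900000)/(98.490000) = 2.042786;  |Δ| = 4.257214
F(2.042786) = -8.209433
u3 = 2.042786 − (-8.209433)·(-4.257214)/(-93.779433) = 2.415462;  |Δ| = 0.372676
F(2.415462) = -4.343019
u4 = 2.415462 − (-4.343019)·(0.372676)/(3.866415) = 2.834076;  |Δ| = 0.418615
F(2.834076) = 0.993737
u5 = 2.834076 − 0.993737·(0.418615)/(5.336756) = 2.756128;  |Δ| = 0.077949
F(2.756128) = -0.079663
u6 = 2.756128 − (-0.079663)·(-0.077949)/(-1.073400) = 2.761913;  |Δ| = 0.005785
F(2.761913) = -0.001252
u7 = 2.761913 − (-0.001252)·(0.005785)/(0.078411) = 2.762005;  |Δ| = 0.000092
|u7 − u6| = 0.000092 < 0.001

n = 7, u_n = 2.7620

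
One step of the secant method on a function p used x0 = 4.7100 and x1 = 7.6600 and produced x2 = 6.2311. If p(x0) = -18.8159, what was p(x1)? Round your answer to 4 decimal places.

The secant line through (4.7100, -18.8159) and (7.6600, p(x1)) crosses zero at x2 = 6.2311.
So (4.7100, -18.8159), (7.6600, p(x1)), (6.2311, 0) are collinear:
p(x1) = -18.8159 · (7.6600 − 6.2311) / (4.7100 − 6.2311) = -18.8159 · (1.428900)/(-1.521100) = 17.675392

17.6754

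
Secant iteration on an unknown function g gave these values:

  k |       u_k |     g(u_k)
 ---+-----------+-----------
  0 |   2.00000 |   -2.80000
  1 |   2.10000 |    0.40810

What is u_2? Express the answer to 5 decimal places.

2.08728

u_2 = 2.10000 − 0.40810·(2.10000 − 2.00000) / (0.40810 − (-2.80000))
   = 2.10000 − (0.0408100)/(3.2081000) = 2.0872791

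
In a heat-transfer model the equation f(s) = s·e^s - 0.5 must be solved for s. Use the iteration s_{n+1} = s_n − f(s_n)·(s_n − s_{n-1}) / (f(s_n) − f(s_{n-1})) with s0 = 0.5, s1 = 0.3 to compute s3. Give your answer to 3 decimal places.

f(0.5) = 0.32436, f(0.3) = -0.09504
s2 = 0.30000 − (-0.09504)·(0.30000 − 0.50000) / (-0.09504 − 0.32436) = 0.30000 − (0.01901)/(-0.41940) = 0.34532
f(0.34532) = -0.01225
s3 = 0.34532 − (-0.01225)·(0.34532 − 0.30000) / (-0.01225 − (-0.09504)) = 0.34532 − (-0.00056)/(0.08279) = 0.35203

0.352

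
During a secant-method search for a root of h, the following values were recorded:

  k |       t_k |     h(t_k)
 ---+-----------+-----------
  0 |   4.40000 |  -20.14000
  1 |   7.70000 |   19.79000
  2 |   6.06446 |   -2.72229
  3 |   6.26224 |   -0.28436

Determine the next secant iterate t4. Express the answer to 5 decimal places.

t4 = 6.26224 − (-0.28436)·(6.26224 − 6.06446) / (-0.28436 − (-2.72229))
   = 6.26224 − (-0.0562407)/(2.4379300) = 6.2853090

6.28531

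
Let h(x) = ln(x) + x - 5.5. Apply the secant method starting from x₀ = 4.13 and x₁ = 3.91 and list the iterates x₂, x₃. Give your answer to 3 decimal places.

h(4.13) = 0.04828, h(3.91) = -0.22646
x₂ = 3.91000 − (-0.22646)·(3.91000 − 4.13000) / (-0.22646 − 0.04828) = 3.91000 − (0.04982)/(-0.27474) = 4.09134
h(4.09134) = 0.00021
x₃ = 4.09134 − 0.00021·(4.09134 − 3.91000) / (0.00021 − (-0.22646)) = 4.09134 − (0.00004)/(0.22668) = 4.09117

4.091, 4.091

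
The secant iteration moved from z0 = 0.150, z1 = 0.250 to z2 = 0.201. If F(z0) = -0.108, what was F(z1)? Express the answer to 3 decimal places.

The secant line through (0.150, -0.108) and (0.250, F(z1)) crosses zero at z2 = 0.201.
So (0.150, -0.108), (0.250, F(z1)), (0.201, 0) are collinear:
F(z1) = -0.108 · (0.250 − 0.201) / (0.150 − 0.201) = -0.108 · (0.04900)/(-0.05100) = 0.10376

0.104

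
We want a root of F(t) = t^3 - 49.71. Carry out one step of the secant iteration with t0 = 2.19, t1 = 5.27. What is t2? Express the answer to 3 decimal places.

3.079

F(2.19) = -39.20654, F(5.27) = 96.65318
t2 = 5.27000 − 96.65318·(5.27000 − 2.19000) / (96.65318 − (-39.20654)) = 5.27000 − (297.69180)/(135.85972) = 3.07883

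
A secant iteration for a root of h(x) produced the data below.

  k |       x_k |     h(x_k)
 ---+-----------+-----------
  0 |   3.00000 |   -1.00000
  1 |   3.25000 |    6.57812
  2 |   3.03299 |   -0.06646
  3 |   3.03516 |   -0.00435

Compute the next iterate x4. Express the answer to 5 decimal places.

x4 = 3.03516 − (-0.00435)·(3.03516 − 3.03299) / (-0.00435 − (-0.06646))
   = 3.03516 − (-0.0000094)/(0.0621100) = 3.0353120

3.03531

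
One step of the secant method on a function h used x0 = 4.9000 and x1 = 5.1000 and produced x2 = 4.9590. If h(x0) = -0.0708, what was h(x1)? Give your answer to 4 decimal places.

0.1692

The secant line through (4.9000, -0.0708) and (5.1000, h(x1)) crosses zero at x2 = 4.9590.
So (4.9000, -0.0708), (5.1000, h(x1)), (4.9590, 0) are collinear:
h(x1) = -0.0708 · (5.1000 − 4.9590) / (4.9000 − 4.9590) = -0.0708 · (0.141000)/(-0.059000) = 0.169200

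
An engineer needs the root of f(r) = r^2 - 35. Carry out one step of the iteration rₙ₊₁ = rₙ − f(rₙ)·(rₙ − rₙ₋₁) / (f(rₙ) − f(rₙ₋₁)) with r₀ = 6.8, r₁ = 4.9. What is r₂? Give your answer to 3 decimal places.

f(6.8) = 11.24000, f(4.9) = -10.99000
r₂ = 4.90000 − (-10.99000)·(4.90000 − 6.80000) / (-10.99000 − 11.24000) = 4.90000 − (20.88100)/(-22.23000) = 5.83932

5.839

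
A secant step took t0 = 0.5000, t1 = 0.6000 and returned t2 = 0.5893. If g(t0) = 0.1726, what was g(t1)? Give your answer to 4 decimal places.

-0.0207

The secant line through (0.5000, 0.1726) and (0.6000, g(t1)) crosses zero at t2 = 0.5893.
So (0.5000, 0.1726), (0.6000, g(t1)), (0.5893, 0) are collinear:
g(t1) = 0.1726 · (0.6000 − 0.5893) / (0.5000 − 0.5893) = 0.1726 · (0.010700)/(-0.089300) = -0.020681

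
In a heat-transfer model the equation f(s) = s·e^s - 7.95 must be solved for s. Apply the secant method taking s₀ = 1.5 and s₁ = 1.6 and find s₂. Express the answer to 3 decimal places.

f(1.5) = -1.22747, f(1.6) = -0.02515
s₂ = 1.60000 − (-0.02515)·(1.60000 − 1.50000) / (-0.02515 − (-1.22747)) = 1.60000 − (-0.00251)/(1.20232) = 1.60209

1.602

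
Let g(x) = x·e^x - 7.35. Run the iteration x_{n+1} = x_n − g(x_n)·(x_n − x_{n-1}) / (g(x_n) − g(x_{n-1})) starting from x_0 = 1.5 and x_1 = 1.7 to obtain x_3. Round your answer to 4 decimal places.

g(1.5) = -0.627466, g(1.7) = 1.955711
x_2 = 1.700000 − 1.955711·(1.700000 − 1.500000) / (1.955711 − (-0.627466)) = 1.700000 − (0.391142)/(2.583177) = 1.548581
g(1.548581) = -0.064253
x_3 = 1.548581 − (-0.064253)·(1.548581 − 1.700000) / (-0.064253 − 1.955711) = 1.548581 − (0.009729)/(-2.019963) = 1.553397

1.5534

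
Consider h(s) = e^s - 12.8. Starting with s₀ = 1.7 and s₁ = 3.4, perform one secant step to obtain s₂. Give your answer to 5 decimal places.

h(1.7) = -7.3260526, h(3.4) = 17.1641000
s₂ = 3.4000000 − 17.1641000·(3.4000000 − 1.7000000) / (17.1641000 − (-7.3260526)) = 3.4000000 − (29.1789701)/(24.4901527) = 2.2085427

2.20854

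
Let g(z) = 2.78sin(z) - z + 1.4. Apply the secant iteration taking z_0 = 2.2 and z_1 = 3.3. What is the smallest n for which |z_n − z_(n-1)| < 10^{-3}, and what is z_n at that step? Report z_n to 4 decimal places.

g(2.2) = 1.447620, g(3.3) = -2.338533
z_2 = 3.300000 − (-2.338533)·(1.100000)/(-3.786153) = 2.620580;  |Δ| = 0.679420
g(2.620580) = 0.163188
z_3 = 2.620580 − 0.163188·(-0.679420)/(2.501721) = 2.664899;  |Δ| = 0.044319
g(2.664899) = 0.010687
z_4 = 2.664899 − 0.010687·(0.044319)/(-0.152501) = 2.668005;  |Δ| = 0.003106
g(2.668005) = -0.000096
z_5 = 2.668005 − (-0.000096)·(0.003106)/(-0.010783) = 2.667977;  |Δ| = 0.000028
|z_5 − z_4| = 0.000028 < 10^{-3}

n = 5, z_n = 2.6680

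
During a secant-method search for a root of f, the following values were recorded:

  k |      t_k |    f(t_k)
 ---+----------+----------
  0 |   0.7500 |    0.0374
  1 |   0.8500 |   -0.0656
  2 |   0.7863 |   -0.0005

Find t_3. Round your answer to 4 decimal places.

0.7858

t_3 = 0.7863 − (-0.0005)·(0.7863 − 0.8500) / (-0.0005 − (-0.0656))
   = 0.7863 − (0.000032)/(0.065100) = 0.785811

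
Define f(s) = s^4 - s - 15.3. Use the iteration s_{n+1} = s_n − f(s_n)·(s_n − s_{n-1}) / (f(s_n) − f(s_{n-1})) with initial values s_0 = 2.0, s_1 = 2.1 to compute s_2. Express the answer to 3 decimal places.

f(2.0) = -1.30000, f(2.1) = 2.04810
s_2 = 2.10000 − 2.04810·(2.10000 − 2.00000) / (2.04810 − (-1.30000)) = 2.10000 − (0.20481)/(3.34810) = 2.03883

2.039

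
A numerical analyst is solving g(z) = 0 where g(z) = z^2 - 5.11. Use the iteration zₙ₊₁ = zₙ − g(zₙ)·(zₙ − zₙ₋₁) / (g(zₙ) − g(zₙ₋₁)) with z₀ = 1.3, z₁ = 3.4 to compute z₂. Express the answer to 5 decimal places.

g(1.3) = -3.4200000, g(3.4) = 6.4500000
z₂ = 3.4000000 − 6.4500000·(3.4000000 − 1.3000000) / (6.4500000 − (-3.4200000)) = 3.4000000 − (13.5450000)/(9.8700000) = 2.0276596

2.02766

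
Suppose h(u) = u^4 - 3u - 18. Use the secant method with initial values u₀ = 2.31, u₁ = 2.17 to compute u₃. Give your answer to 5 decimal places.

h(2.31) = 3.5439632, h(2.17) = -2.3362608
u₂ = 2.1700000 − (-2.3362608)·(2.1700000 − 2.3100000) / (-2.3362608 − 3.5439632) = 2.1700000 − (0.3270765)/(-5.8802240) = 2.2256231
h(2.2256231) = -0.1407142
u₃ = 2.2256231 − (-0.1407142)·(2.2256231 − 2.1700000) / (-0.1407142 − (-2.3362608)) = 2.2256231 − (-0.0078270)/(2.1955466) = 2.2291881

2.22919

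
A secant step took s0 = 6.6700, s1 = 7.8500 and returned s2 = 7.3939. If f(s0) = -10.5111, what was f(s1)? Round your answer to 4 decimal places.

6.6226

The secant line through (6.6700, -10.5111) and (7.8500, f(s1)) crosses zero at s2 = 7.3939.
So (6.6700, -10.5111), (7.8500, f(s1)), (7.3939, 0) are collinear:
f(s1) = -10.5111 · (7.8500 − 7.3939) / (6.6700 − 7.3939) = -10.5111 · (0.456100)/(-0.723900) = 6.622617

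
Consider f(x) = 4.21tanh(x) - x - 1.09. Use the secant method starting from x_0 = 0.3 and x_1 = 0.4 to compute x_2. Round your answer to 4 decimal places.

f(0.3) = -0.163574, f(0.4) = 0.109585
x_2 = 0.400000 − 0.109585·(0.400000 − 0.300000) / (0.109585 − (-0.163574)) = 0.400000 − (0.010959)/(0.273159) = 0.359882

0.3599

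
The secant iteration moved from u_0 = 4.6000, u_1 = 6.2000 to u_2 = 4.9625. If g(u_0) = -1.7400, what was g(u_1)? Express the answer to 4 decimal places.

The secant line through (4.6000, -1.7400) and (6.2000, g(u_1)) crosses zero at u_2 = 4.9625.
So (4.6000, -1.7400), (6.2000, g(u_1)), (4.9625, 0) are collinear:
g(u_1) = -1.7400 · (6.2000 − 4.9625) / (4.6000 − 4.9625) = -1.7400 · (1.237500)/(-0.362500) = 5.940000

5.9400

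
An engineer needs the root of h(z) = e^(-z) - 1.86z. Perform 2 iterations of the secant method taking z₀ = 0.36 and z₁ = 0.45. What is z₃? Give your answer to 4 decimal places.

h(0.36) = 0.028076, h(0.45) = -0.199372
z₂ = 0.450000 − (-0.199372)·(0.450000 − 0.360000) / (-0.199372 − 0.028076) = 0.450000 − (-0.017943)/(-0.227448) = 0.371110
h(0.371110) = -0.000296
z₃ = 0.371110 − (-0.000296)·(0.371110 − 0.450000) / (-0.000296 − (-0.199372)) = 0.371110 − (0.000023)/(0.199076) = 0.370992

0.3710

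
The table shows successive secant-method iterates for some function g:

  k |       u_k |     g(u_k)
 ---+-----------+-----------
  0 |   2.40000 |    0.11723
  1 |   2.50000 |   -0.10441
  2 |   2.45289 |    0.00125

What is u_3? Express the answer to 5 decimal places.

2.45345

u_3 = 2.45289 − 0.00125·(2.45289 − 2.50000) / (0.00125 − (-0.10441))
   = 2.45289 − (-0.0000589)/(0.1056600) = 2.4534473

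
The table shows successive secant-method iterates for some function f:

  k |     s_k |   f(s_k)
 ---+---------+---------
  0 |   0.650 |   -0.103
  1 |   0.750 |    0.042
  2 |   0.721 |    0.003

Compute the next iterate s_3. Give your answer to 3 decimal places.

0.719

s_3 = 0.721 − 0.003·(0.721 − 0.750) / (0.003 − 0.042)
   = 0.721 − (-0.00009)/(-0.03900) = 0.71877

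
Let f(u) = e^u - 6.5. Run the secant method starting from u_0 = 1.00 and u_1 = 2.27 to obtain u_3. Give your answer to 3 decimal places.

1.837

f(1.00) = -3.78172, f(2.27) = 3.17940
u_2 = 2.27000 − 3.17940·(2.27000 − 1.00000) / (3.17940 − (-3.78172)) = 2.27000 − (4.03784)/(6.96112) = 1.68994
f(1.68994) = -1.08082
u_3 = 1.68994 − (-1.08082)·(1.68994 − 2.27000) / (-1.08082 − 3.17940) = 1.68994 − (0.62694)/(-4.26022) = 1.83710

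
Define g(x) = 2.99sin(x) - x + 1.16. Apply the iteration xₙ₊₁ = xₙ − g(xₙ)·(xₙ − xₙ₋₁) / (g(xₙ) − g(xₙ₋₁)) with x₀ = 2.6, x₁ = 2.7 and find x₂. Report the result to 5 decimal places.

g(2.6) = 0.1013491, g(2.7) = -0.2621342
x₂ = 2.7000000 − (-0.2621342)·(2.7000000 − 2.6000000) / (-0.2621342 − 0.1013491) = 2.7000000 − (-0.0262134)/(-0.3634833) = 2.6278827

2.62788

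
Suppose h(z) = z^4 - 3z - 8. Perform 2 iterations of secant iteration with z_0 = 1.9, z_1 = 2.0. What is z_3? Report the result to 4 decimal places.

h(1.9) = -0.667900, h(2.0) = 2.000000
z_2 = 2.000000 − 2.000000·(2.000000 − 1.900000) / (2.000000 − (-0.667900)) = 2.000000 − (0.200000)/(2.667900) = 1.925035
h(1.925035) = -0.042458
z_3 = 1.925035 − (-0.042458)·(1.925035 − 2.000000) / (-0.042458 − 2.000000) = 1.925035 − (0.003183)/(-2.042458) = 1.926593

1.9266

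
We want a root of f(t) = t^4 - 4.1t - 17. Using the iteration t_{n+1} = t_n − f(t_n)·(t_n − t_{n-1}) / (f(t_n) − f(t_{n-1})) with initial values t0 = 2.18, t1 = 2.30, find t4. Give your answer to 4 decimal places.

f(2.18) = -3.352694, f(2.30) = 1.554100
t2 = 2.300000 − 1.554100·(2.300000 − 2.180000) / (1.554100 − (-3.352694)) = 2.300000 − (0.186492)/(4.906794) = 2.261993
f(2.261993) = -0.094445
t3 = 2.261993 − (-0.094445)·(2.261993 − 2.300000) / (-0.094445 − 1.554100) = 2.261993 − (0.003590)/(-1.648545) = 2.264171
f(2.264171) = -0.002424
t4 = 2.264171 − (-0.002424)·(2.264171 − 2.261993) / (-0.002424 − (-0.094445)) = 2.264171 − (-0.000005)/(0.092021) = 2.264228

2.2642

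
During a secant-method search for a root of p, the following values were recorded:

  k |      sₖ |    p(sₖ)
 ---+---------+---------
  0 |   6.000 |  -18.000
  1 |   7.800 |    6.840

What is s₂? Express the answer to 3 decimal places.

7.304

s₂ = 7.800 − 6.840·(7.800 − 6.000) / (6.840 − (-18.000))
   = 7.800 − (12.31200)/(24.84000) = 7.30435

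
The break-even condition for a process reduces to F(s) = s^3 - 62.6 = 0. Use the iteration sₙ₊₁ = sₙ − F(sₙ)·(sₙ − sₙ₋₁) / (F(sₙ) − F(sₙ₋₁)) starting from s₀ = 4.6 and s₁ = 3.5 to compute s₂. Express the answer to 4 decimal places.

3.8984

F(4.6) = 34.736000, F(3.5) = -19.725000
s₂ = 3.500000 − (-19.725000)·(3.500000 − 4.600000) / (-19.725000 − 34.736000) = 3.500000 − (21.697500)/(-54.461000) = 3.898404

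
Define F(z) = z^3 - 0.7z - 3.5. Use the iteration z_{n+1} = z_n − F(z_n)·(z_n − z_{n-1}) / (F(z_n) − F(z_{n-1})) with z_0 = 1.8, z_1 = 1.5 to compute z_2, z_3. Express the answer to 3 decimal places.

F(1.8) = 1.07200, F(1.5) = -1.17500
z_2 = 1.50000 − (-1.17500)·(1.50000 − 1.80000) / (-1.17500 − 1.07200) = 1.50000 − (0.35250)/(-2.24700) = 1.65688
F(1.65688) = -0.11130
z_3 = 1.65688 − (-0.11130)·(1.65688 − 1.50000) / (-0.11130 − (-1.17500)) = 1.65688 − (-0.01746)/(1.06370) = 1.67329

1.657, 1.673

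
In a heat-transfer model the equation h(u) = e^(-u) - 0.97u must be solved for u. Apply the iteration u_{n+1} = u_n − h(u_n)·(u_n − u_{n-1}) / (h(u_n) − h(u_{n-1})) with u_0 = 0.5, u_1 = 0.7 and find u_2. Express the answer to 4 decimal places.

0.5800

h(0.5) = 0.121531, h(0.7) = -0.182415
u_2 = 0.700000 − (-0.182415)·(0.700000 − 0.500000) / (-0.182415 − 0.121531) = 0.700000 − (-0.036483)/(-0.303945) = 0.579969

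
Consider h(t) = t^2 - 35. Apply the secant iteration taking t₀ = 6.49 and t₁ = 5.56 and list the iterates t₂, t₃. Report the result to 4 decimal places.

5.8991, 5.9166

h(6.49) = 7.120100, h(5.56) = -4.086400
t₂ = 5.560000 − (-4.086400)·(5.560000 − 6.490000) / (-4.086400 − 7.120100) = 5.560000 − (3.800352)/(-11.206500) = 5.899120
h(5.899120) = -0.200379
t₃ = 5.899120 − (-0.200379)·(5.899120 − 5.560000) / (-0.200379 − (-4.086400)) = 5.899120 − (-0.067953)/(3.886021) = 5.916607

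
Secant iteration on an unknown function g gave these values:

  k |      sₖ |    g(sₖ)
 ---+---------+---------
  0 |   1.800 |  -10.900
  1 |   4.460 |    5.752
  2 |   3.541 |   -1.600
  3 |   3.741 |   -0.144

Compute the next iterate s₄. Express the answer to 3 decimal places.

3.761

s₄ = 3.741 − (-0.144)·(3.741 − 3.541) / (-0.144 − (-1.600))
   = 3.741 − (-0.02880)/(1.45600) = 3.76078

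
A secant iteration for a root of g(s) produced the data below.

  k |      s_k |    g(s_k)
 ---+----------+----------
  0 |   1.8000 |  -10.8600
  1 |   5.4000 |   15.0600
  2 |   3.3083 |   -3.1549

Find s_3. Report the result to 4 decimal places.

s_3 = 3.3083 − (-3.1549)·(3.3083 − 5.4000) / (-3.1549 − 15.0600)
   = 3.3083 − (6.599104)/(-18.214900) = 3.670592

3.6706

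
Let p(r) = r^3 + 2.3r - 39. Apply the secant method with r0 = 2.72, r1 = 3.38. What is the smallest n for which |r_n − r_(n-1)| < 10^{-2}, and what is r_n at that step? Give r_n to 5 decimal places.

p(2.72) = -12.6203520, p(3.38) = 7.3884720
r2 = 3.3800000 − 7.3884720·(0.6600000)/(20.0088240) = 3.1362879;  |Δ| = 0.2437121
p(3.1362879) = -0.9370620
r3 = 3.1362879 − (-0.9370620)·(-0.2437121)/(-8.3255340) = 3.1637184;  |Δ| = 0.0274305
p(3.1637184) = -0.0574286
r4 = 3.1637184 − (-0.0574286)·(0.0274305)/(0.8796333) = 3.1655093;  |Δ| = 0.0017909
|r4 − r3| = 0.0017909 < 10^{-2}

n = 4, r_n = 3.16551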